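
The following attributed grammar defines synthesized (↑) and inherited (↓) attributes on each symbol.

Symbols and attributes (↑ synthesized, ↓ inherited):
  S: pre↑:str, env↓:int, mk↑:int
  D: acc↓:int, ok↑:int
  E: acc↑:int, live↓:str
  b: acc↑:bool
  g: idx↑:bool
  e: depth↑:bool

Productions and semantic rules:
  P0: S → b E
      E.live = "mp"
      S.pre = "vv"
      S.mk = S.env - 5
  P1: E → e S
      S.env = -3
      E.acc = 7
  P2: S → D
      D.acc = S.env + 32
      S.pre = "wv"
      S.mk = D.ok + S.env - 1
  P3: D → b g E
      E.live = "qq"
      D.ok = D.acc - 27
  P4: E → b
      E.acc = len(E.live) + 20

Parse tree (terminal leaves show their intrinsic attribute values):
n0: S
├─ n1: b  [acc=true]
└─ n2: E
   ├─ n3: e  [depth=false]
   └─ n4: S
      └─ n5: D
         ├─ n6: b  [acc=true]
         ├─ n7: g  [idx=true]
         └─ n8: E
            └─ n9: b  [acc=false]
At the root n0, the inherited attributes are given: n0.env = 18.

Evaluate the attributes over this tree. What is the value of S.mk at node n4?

1. n0.env = 18  [given at root]
2. n1.acc = true  [terminal]
3. n2.live = "mp"  ["mp"]
4. n3.depth = false  [terminal]
5. n4.env = -3  [-3]
6. n5.acc = 29  [S.env + 32]
7. n6.acc = true  [terminal]
8. n7.idx = true  [terminal]
9. n8.live = "qq"  ["qq"]
10. n9.acc = false  [terminal]
11. n8.acc = 22  [len(E.live) + 20]
12. n5.ok = 2  [D.acc - 27]
13. n4.pre = "wv"  ["wv"]
14. n4.mk = -2  [D.ok + S.env - 1]
15. n2.acc = 7  [7]
16. n0.pre = "vv"  ["vv"]
17. n0.mk = 13  [S.env - 5]

-2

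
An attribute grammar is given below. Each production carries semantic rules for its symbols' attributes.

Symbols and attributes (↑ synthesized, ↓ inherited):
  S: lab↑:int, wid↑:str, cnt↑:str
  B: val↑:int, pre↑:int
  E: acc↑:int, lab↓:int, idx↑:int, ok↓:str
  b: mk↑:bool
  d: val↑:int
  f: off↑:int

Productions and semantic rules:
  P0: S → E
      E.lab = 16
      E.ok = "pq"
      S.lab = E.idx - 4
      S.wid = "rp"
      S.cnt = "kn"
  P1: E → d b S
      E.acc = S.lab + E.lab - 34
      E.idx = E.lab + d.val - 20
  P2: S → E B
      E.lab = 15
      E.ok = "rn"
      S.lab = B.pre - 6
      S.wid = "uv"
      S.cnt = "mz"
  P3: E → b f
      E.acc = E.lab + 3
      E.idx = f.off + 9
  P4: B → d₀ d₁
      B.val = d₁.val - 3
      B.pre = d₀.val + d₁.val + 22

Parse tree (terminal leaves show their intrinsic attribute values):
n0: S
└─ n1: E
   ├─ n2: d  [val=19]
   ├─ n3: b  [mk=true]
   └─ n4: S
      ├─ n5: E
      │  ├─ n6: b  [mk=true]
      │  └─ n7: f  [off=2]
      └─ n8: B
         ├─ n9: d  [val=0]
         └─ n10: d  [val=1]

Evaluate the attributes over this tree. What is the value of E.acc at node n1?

1. n1.lab = 16  [16]
2. n1.ok = "pq"  ["pq"]
3. n2.val = 19  [terminal]
4. n3.mk = true  [terminal]
5. n5.lab = 15  [15]
6. n5.ok = "rn"  ["rn"]
7. n6.mk = true  [terminal]
8. n7.off = 2  [terminal]
9. n5.acc = 18  [E.lab + 3]
10. n5.idx = 11  [f.off + 9]
11. n9.val = 0  [terminal]
12. n10.val = 1  [terminal]
13. n8.val = -2  [d₁.val - 3]
14. n8.pre = 23  [d₀.val + d₁.val + 22]
15. n4.lab = 17  [B.pre - 6]
16. n4.wid = "uv"  ["uv"]
17. n4.cnt = "mz"  ["mz"]
18. n1.acc = -1  [S.lab + E.lab - 34]
19. n1.idx = 15  [E.lab + d.val - 20]
20. n0.lab = 11  [E.idx - 4]
21. n0.wid = "rp"  ["rp"]
22. n0.cnt = "kn"  ["kn"]

-1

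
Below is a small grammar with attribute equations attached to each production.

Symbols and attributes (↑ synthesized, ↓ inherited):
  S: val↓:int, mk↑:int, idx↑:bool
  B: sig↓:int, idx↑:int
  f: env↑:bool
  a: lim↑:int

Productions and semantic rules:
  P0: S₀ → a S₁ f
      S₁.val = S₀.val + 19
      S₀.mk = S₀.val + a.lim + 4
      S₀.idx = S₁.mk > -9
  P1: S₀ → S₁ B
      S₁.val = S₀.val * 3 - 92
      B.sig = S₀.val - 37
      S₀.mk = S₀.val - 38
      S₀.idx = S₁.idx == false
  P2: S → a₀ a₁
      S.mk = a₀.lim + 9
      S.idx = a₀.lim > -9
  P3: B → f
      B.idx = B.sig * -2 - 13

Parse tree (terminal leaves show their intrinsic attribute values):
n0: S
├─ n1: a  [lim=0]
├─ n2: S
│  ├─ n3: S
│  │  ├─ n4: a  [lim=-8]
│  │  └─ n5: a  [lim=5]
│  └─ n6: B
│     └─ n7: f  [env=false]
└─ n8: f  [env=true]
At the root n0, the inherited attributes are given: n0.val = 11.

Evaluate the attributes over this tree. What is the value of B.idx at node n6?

1

1. n0.val = 11  [given at root]
2. n1.lim = 0  [terminal]
3. n2.val = 30  [S₀.val + 19]
4. n3.val = -2  [S₀.val * 3 - 92]
5. n4.lim = -8  [terminal]
6. n5.lim = 5  [terminal]
7. n3.mk = 1  [a₀.lim + 9]
8. n3.idx = true  [a₀.lim > -9]
9. n6.sig = -7  [S₀.val - 37]
10. n7.env = false  [terminal]
11. n6.idx = 1  [B.sig * -2 - 13]
12. n2.mk = -8  [S₀.val - 38]
13. n2.idx = false  [S₁.idx == false]
14. n8.env = true  [terminal]
15. n0.mk = 15  [S₀.val + a.lim + 4]
16. n0.idx = true  [S₁.mk > -9]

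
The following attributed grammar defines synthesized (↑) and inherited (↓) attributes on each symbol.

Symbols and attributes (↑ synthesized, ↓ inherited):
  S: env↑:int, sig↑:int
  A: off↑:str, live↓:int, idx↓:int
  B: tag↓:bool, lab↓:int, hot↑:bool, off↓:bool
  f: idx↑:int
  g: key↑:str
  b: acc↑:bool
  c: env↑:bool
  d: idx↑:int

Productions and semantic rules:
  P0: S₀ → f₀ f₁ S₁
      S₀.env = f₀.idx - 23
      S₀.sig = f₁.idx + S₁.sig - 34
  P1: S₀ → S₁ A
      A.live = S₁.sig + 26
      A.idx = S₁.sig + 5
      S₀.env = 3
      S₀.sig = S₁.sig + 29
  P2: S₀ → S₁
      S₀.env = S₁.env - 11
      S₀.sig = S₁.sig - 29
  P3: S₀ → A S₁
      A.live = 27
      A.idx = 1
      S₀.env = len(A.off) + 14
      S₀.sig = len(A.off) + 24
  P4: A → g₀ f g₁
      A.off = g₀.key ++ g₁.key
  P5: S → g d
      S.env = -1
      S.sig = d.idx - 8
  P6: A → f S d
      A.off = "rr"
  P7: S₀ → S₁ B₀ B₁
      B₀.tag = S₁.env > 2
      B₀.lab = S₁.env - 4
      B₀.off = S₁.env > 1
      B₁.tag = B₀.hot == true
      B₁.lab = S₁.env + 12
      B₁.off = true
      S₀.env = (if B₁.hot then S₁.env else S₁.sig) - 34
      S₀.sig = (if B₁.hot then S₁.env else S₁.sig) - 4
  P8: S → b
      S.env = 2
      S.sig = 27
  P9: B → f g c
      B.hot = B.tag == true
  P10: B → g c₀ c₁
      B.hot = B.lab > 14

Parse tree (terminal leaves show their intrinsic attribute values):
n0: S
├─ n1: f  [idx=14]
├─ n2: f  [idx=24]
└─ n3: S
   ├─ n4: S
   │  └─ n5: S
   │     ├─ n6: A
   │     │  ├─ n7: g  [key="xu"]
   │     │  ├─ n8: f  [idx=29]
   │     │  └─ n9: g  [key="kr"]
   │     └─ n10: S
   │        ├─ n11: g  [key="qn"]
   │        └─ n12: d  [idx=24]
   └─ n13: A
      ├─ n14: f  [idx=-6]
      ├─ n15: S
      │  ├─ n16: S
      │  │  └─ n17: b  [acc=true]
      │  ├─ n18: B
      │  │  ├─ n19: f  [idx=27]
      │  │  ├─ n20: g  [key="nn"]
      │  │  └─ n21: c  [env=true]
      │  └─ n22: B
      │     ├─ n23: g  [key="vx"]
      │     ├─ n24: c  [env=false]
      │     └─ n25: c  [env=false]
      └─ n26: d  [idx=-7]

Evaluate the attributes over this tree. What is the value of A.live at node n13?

1. n1.idx = 14  [terminal]
2. n2.idx = 24  [terminal]
3. n6.live = 27  [27]
4. n6.idx = 1  [1]
5. n7.key = "xu"  [terminal]
6. n8.idx = 29  [terminal]
7. n9.key = "kr"  [terminal]
8. n6.off = "xukr"  [g₀.key ++ g₁.key]
9. n11.key = "qn"  [terminal]
10. n12.idx = 24  [terminal]
11. n10.env = -1  [-1]
12. n10.sig = 16  [d.idx - 8]
13. n5.env = 18  [len(A.off) + 14]
14. n5.sig = 28  [len(A.off) + 24]
15. n4.env = 7  [S₁.env - 11]
16. n4.sig = -1  [S₁.sig - 29]
17. n13.live = 25  [S₁.sig + 26]
18. n13.idx = 4  [S₁.sig + 5]
19. n14.idx = -6  [terminal]
20. n17.acc = true  [terminal]
21. n16.env = 2  [2]
22. n16.sig = 27  [27]
23. n18.tag = false  [S₁.env > 2]
24. n18.lab = -2  [S₁.env - 4]
25. n18.off = true  [S₁.env > 1]
26. n19.idx = 27  [terminal]
27. n20.key = "nn"  [terminal]
28. n21.env = true  [terminal]
29. n18.hot = false  [B.tag == true]
30. n22.tag = false  [B₀.hot == true]
31. n22.lab = 14  [S₁.env + 12]
32. n22.off = true  [true]
33. n23.key = "vx"  [terminal]
34. n24.env = false  [terminal]
35. n25.env = false  [terminal]
36. n22.hot = false  [B.lab > 14]
37. n15.env = -7  [(if B₁.hot then S₁.env else S₁.sig) - 34]
38. n15.sig = 23  [(if B₁.hot then S₁.env else S₁.sig) - 4]
39. n26.idx = -7  [terminal]
40. n13.off = "rr"  ["rr"]
41. n3.env = 3  [3]
42. n3.sig = 28  [S₁.sig + 29]
43. n0.env = -9  [f₀.idx - 23]
44. n0.sig = 18  [f₁.idx + S₁.sig - 34]

25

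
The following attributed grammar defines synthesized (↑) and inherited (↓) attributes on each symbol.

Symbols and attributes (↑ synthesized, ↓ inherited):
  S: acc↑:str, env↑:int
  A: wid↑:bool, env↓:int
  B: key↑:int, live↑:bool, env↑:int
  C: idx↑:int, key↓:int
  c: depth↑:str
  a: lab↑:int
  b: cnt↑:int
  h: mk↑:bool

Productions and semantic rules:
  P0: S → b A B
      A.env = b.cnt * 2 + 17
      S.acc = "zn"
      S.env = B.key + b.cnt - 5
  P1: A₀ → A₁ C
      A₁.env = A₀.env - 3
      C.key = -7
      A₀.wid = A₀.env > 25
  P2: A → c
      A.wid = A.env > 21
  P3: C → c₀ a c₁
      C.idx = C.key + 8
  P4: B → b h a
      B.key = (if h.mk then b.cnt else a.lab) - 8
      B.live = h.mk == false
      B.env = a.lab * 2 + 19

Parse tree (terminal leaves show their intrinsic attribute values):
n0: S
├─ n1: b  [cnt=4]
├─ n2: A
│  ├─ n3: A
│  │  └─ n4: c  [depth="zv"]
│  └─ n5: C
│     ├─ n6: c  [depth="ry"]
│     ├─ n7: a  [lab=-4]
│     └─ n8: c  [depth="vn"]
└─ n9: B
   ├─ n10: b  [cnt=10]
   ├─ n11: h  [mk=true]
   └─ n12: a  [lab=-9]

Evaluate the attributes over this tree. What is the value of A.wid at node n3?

1. n1.cnt = 4  [terminal]
2. n2.env = 25  [b.cnt * 2 + 17]
3. n3.env = 22  [A₀.env - 3]
4. n4.depth = "zv"  [terminal]
5. n3.wid = true  [A.env > 21]
6. n5.key = -7  [-7]
7. n6.depth = "ry"  [terminal]
8. n7.lab = -4  [terminal]
9. n8.depth = "vn"  [terminal]
10. n5.idx = 1  [C.key + 8]
11. n2.wid = false  [A₀.env > 25]
12. n10.cnt = 10  [terminal]
13. n11.mk = true  [terminal]
14. n12.lab = -9  [terminal]
15. n9.key = 2  [(if h.mk then b.cnt else a.lab) - 8]
16. n9.live = false  [h.mk == false]
17. n9.env = 1  [a.lab * 2 + 19]
18. n0.acc = "zn"  ["zn"]
19. n0.env = 1  [B.key + b.cnt - 5]

true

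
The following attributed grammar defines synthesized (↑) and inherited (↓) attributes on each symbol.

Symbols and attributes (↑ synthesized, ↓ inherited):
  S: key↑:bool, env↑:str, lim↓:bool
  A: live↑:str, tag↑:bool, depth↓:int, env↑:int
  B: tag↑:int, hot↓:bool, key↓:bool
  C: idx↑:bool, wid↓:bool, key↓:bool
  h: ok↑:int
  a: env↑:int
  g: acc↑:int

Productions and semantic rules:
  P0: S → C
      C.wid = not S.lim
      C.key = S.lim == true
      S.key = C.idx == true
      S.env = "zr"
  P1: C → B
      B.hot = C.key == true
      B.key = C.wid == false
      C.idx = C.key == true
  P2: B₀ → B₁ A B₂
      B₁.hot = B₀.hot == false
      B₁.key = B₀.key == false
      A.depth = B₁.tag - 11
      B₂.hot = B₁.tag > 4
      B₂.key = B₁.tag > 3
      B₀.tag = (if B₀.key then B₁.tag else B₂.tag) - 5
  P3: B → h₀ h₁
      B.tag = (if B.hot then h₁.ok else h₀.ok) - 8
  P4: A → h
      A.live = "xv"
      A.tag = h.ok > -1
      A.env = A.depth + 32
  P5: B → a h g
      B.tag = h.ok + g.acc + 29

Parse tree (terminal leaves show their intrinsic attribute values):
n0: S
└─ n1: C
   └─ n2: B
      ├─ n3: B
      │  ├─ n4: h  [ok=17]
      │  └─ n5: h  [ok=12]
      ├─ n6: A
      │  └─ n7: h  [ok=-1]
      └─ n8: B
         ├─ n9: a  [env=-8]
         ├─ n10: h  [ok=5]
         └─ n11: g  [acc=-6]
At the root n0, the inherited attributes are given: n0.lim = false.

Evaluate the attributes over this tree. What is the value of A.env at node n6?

1. n0.lim = false  [given at root]
2. n1.wid = true  [not S.lim]
3. n1.key = false  [S.lim == true]
4. n2.hot = false  [C.key == true]
5. n2.key = false  [C.wid == false]
6. n3.hot = true  [B₀.hot == false]
7. n3.key = true  [B₀.key == false]
8. n4.ok = 17  [terminal]
9. n5.ok = 12  [terminal]
10. n3.tag = 4  [(if B.hot then h₁.ok else h₀.ok) - 8]
11. n6.depth = -7  [B₁.tag - 11]
12. n7.ok = -1  [terminal]
13. n6.live = "xv"  ["xv"]
14. n6.tag = false  [h.ok > -1]
15. n6.env = 25  [A.depth + 32]
16. n8.hot = false  [B₁.tag > 4]
17. n8.key = true  [B₁.tag > 3]
18. n9.env = -8  [terminal]
19. n10.ok = 5  [terminal]
20. n11.acc = -6  [terminal]
21. n8.tag = 28  [h.ok + g.acc + 29]
22. n2.tag = 23  [(if B₀.key then B₁.tag else B₂.tag) - 5]
23. n1.idx = false  [C.key == true]
24. n0.key = false  [C.idx == true]
25. n0.env = "zr"  ["zr"]

25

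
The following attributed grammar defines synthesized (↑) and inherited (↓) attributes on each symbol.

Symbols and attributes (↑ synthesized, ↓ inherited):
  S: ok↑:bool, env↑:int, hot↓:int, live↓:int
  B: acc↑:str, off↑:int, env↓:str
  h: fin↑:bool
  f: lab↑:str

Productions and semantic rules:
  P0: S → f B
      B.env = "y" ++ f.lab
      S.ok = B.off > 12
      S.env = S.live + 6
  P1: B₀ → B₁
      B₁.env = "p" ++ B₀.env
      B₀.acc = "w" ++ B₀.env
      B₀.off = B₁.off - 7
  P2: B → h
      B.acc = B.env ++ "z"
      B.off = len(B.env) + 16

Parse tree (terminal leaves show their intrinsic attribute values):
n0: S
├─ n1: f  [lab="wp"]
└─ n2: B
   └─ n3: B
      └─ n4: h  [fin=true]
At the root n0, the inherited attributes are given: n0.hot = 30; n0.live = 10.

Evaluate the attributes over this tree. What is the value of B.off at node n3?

1. n0.hot = 30  [given at root]
2. n0.live = 10  [given at root]
3. n1.lab = "wp"  [terminal]
4. n2.env = "ywp"  ["y" ++ f.lab]
5. n3.env = "pywp"  ["p" ++ B₀.env]
6. n4.fin = true  [terminal]
7. n3.acc = "pywpz"  [B.env ++ "z"]
8. n3.off = 20  [len(B.env) + 16]
9. n2.acc = "wywp"  ["w" ++ B₀.env]
10. n2.off = 13  [B₁.off - 7]
11. n0.ok = true  [B.off > 12]
12. n0.env = 16  [S.live + 6]

20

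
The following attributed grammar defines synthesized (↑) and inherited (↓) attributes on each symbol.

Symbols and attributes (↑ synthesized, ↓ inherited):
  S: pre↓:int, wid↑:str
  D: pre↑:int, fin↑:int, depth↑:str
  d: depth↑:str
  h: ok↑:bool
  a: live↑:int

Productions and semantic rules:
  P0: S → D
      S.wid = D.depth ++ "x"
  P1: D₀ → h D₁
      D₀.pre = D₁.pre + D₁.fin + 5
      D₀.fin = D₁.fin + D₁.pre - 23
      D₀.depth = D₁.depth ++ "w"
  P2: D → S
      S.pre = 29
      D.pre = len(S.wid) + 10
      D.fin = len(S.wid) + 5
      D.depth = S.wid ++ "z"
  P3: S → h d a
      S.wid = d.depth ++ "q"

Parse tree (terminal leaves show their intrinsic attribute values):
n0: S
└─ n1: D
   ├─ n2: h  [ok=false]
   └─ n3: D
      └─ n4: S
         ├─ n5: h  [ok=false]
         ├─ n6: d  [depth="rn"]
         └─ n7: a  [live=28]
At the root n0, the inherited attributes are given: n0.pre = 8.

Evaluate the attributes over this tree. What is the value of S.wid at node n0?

"rnqzwx"

1. n0.pre = 8  [given at root]
2. n2.ok = false  [terminal]
3. n4.pre = 29  [29]
4. n5.ok = false  [terminal]
5. n6.depth = "rn"  [terminal]
6. n7.live = 28  [terminal]
7. n4.wid = "rnq"  [d.depth ++ "q"]
8. n3.pre = 13  [len(S.wid) + 10]
9. n3.fin = 8  [len(S.wid) + 5]
10. n3.depth = "rnqz"  [S.wid ++ "z"]
11. n1.pre = 26  [D₁.pre + D₁.fin + 5]
12. n1.fin = -2  [D₁.fin + D₁.pre - 23]
13. n1.depth = "rnqzw"  [D₁.depth ++ "w"]
14. n0.wid = "rnqzwx"  [D.depth ++ "x"]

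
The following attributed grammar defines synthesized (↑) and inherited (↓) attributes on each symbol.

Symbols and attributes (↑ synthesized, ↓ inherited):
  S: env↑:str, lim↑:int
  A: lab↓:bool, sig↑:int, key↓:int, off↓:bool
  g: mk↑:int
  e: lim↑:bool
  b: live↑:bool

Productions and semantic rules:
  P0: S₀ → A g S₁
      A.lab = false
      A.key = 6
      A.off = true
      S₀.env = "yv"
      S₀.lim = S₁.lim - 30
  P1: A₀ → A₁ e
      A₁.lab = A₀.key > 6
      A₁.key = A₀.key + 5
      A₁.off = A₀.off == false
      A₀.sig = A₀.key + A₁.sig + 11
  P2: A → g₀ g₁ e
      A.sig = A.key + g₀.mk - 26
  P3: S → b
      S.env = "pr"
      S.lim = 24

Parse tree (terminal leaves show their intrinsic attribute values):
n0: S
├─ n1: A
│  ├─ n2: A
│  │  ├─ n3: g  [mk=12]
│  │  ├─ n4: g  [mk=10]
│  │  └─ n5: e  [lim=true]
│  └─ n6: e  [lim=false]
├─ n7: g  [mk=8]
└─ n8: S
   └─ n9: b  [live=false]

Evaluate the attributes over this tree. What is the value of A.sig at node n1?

1. n1.lab = false  [false]
2. n1.key = 6  [6]
3. n1.off = true  [true]
4. n2.lab = false  [A₀.key > 6]
5. n2.key = 11  [A₀.key + 5]
6. n2.off = false  [A₀.off == false]
7. n3.mk = 12  [terminal]
8. n4.mk = 10  [terminal]
9. n5.lim = true  [terminal]
10. n2.sig = -3  [A.key + g₀.mk - 26]
11. n6.lim = false  [terminal]
12. n1.sig = 14  [A₀.key + A₁.sig + 11]
13. n7.mk = 8  [terminal]
14. n9.live = false  [terminal]
15. n8.env = "pr"  ["pr"]
16. n8.lim = 24  [24]
17. n0.env = "yv"  ["yv"]
18. n0.lim = -6  [S₁.lim - 30]

14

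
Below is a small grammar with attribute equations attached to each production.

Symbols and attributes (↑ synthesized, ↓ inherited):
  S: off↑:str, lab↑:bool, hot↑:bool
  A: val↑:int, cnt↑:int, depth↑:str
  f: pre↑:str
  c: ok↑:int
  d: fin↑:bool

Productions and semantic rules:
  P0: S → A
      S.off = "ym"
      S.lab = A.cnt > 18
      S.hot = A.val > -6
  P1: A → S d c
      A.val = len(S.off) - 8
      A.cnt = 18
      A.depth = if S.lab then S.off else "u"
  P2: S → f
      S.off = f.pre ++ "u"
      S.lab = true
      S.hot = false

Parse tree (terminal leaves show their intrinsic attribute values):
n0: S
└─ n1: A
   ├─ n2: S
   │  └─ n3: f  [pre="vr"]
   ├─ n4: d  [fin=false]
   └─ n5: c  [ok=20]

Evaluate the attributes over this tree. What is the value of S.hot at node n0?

1. n3.pre = "vr"  [terminal]
2. n2.off = "vru"  [f.pre ++ "u"]
3. n2.lab = true  [true]
4. n2.hot = false  [false]
5. n4.fin = false  [terminal]
6. n5.ok = 20  [terminal]
7. n1.val = -5  [len(S.off) - 8]
8. n1.cnt = 18  [18]
9. n1.depth = "vru"  [if S.lab then S.off else "u"]
10. n0.off = "ym"  ["ym"]
11. n0.lab = false  [A.cnt > 18]
12. n0.hot = true  [A.val > -6]

true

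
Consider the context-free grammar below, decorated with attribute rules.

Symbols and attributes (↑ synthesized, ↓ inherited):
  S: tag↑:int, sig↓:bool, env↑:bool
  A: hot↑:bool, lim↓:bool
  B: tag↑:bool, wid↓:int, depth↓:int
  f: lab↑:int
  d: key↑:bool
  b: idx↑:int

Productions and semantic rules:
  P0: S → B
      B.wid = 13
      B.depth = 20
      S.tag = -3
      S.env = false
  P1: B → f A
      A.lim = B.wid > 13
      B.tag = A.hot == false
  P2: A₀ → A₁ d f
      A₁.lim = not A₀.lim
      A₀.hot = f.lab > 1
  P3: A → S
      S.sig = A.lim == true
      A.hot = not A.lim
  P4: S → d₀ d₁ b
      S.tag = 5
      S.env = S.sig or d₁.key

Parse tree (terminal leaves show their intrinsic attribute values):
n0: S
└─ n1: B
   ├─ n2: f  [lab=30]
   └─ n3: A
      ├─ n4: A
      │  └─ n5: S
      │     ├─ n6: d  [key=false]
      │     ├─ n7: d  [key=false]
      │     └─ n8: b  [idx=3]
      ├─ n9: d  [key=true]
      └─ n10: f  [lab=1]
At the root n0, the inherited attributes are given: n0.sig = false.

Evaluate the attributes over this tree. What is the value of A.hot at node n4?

false

1. n0.sig = false  [given at root]
2. n1.wid = 13  [13]
3. n1.depth = 20  [20]
4. n2.lab = 30  [terminal]
5. n3.lim = false  [B.wid > 13]
6. n4.lim = true  [not A₀.lim]
7. n5.sig = true  [A.lim == true]
8. n6.key = false  [terminal]
9. n7.key = false  [terminal]
10. n8.idx = 3  [terminal]
11. n5.tag = 5  [5]
12. n5.env = true  [S.sig or d₁.key]
13. n4.hot = false  [not A.lim]
14. n9.key = true  [terminal]
15. n10.lab = 1  [terminal]
16. n3.hot = false  [f.lab > 1]
17. n1.tag = true  [A.hot == false]
18. n0.tag = -3  [-3]
19. n0.env = false  [false]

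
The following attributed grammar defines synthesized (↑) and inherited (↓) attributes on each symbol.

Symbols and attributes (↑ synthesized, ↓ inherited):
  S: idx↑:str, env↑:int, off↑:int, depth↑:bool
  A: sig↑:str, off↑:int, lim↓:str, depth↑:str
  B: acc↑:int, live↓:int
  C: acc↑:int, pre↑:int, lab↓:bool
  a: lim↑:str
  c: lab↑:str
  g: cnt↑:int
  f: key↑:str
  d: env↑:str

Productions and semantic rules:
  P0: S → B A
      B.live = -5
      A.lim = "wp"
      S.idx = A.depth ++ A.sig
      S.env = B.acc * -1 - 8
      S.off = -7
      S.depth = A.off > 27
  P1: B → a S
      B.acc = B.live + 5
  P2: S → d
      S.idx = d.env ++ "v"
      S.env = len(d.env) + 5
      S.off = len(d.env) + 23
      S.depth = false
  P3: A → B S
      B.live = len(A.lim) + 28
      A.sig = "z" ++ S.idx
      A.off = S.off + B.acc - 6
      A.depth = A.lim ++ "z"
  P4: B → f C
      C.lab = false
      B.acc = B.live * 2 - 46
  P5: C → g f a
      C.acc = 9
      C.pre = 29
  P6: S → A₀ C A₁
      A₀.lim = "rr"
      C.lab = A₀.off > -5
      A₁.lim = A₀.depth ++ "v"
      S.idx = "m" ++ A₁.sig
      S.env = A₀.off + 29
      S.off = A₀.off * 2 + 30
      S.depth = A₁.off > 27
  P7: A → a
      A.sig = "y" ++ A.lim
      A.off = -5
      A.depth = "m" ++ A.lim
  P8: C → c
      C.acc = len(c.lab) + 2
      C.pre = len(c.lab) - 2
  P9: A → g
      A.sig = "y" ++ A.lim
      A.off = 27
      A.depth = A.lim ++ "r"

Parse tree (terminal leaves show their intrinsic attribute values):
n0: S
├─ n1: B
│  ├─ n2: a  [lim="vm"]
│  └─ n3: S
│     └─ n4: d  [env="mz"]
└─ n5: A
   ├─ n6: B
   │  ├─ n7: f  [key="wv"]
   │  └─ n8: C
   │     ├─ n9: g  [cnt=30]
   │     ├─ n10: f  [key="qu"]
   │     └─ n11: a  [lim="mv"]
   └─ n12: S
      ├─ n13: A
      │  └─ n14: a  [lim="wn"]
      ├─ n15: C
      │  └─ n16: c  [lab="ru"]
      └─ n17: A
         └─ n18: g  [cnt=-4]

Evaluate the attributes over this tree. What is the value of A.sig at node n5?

1. n1.live = -5  [-5]
2. n2.lim = "vm"  [terminal]
3. n4.env = "mz"  [terminal]
4. n3.idx = "mzv"  [d.env ++ "v"]
5. n3.env = 7  [len(d.env) + 5]
6. n3.off = 25  [len(d.env) + 23]
7. n3.depth = false  [false]
8. n1.acc = 0  [B.live + 5]
9. n5.lim = "wp"  ["wp"]
10. n6.live = 30  [len(A.lim) + 28]
11. n7.key = "wv"  [terminal]
12. n8.lab = false  [false]
13. n9.cnt = 30  [terminal]
14. n10.key = "qu"  [terminal]
15. n11.lim = "mv"  [terminal]
16. n8.acc = 9  [9]
17. n8.pre = 29  [29]
18. n6.acc = 14  [B.live * 2 - 46]
19. n13.lim = "rr"  ["rr"]
20. n14.lim = "wn"  [terminal]
21. n13.sig = "yrr"  ["y" ++ A.lim]
22. n13.off = -5  [-5]
23. n13.depth = "mrr"  ["m" ++ A.lim]
24. n15.lab = false  [A₀.off > -5]
25. n16.lab = "ru"  [terminal]
26. n15.acc = 4  [len(c.lab) + 2]
27. n15.pre = 0  [len(c.lab) - 2]
28. n17.lim = "mrrv"  [A₀.depth ++ "v"]
29. n18.cnt = -4  [terminal]
30. n17.sig = "ymrrv"  ["y" ++ A.lim]
31. n17.off = 27  [27]
32. n17.depth = "mrrvr"  [A.lim ++ "r"]
33. n12.idx = "mymrrv"  ["m" ++ A₁.sig]
34. n12.env = 24  [A₀.off + 29]
35. n12.off = 20  [A₀.off * 2 + 30]
36. n12.depth = false  [A₁.off > 27]
37. n5.sig = "zmymrrv"  ["z" ++ S.idx]
38. n5.off = 28  [S.off + B.acc - 6]
39. n5.depth = "wpz"  [A.lim ++ "z"]
40. n0.idx = "wpzzmymrrv"  [A.depth ++ A.sig]
41. n0.env = -8  [B.acc * -1 - 8]
42. n0.off = -7  [-7]
43. n0.depth = true  [A.off > 27]

"zmymrrv"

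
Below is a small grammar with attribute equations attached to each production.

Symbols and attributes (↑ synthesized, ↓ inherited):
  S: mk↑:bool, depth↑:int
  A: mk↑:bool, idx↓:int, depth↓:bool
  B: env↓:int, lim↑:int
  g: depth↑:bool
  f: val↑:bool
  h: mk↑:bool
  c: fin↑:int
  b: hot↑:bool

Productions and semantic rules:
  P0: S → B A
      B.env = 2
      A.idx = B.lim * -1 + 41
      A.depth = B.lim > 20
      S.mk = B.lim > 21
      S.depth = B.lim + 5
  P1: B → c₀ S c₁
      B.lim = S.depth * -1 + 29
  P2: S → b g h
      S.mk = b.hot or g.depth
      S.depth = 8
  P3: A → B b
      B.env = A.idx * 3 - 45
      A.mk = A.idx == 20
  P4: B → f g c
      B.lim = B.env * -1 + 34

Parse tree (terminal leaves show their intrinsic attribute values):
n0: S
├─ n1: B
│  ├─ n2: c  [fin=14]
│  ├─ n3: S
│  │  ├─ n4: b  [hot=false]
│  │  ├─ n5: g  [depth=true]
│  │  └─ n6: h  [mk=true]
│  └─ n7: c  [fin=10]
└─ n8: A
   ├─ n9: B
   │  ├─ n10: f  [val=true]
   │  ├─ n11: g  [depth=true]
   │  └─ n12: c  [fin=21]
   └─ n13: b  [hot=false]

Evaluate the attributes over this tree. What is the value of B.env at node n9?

15

1. n1.env = 2  [2]
2. n2.fin = 14  [terminal]
3. n4.hot = false  [terminal]
4. n5.depth = true  [terminal]
5. n6.mk = true  [terminal]
6. n3.mk = true  [b.hot or g.depth]
7. n3.depth = 8  [8]
8. n7.fin = 10  [terminal]
9. n1.lim = 21  [S.depth * -1 + 29]
10. n8.idx = 20  [B.lim * -1 + 41]
11. n8.depth = true  [B.lim > 20]
12. n9.env = 15  [A.idx * 3 - 45]
13. n10.val = true  [terminal]
14. n11.depth = true  [terminal]
15. n12.fin = 21  [terminal]
16. n9.lim = 19  [B.env * -1 + 34]
17. n13.hot = false  [terminal]
18. n8.mk = true  [A.idx == 20]
19. n0.mk = false  [B.lim > 21]
20. n0.depth = 26  [B.lim + 5]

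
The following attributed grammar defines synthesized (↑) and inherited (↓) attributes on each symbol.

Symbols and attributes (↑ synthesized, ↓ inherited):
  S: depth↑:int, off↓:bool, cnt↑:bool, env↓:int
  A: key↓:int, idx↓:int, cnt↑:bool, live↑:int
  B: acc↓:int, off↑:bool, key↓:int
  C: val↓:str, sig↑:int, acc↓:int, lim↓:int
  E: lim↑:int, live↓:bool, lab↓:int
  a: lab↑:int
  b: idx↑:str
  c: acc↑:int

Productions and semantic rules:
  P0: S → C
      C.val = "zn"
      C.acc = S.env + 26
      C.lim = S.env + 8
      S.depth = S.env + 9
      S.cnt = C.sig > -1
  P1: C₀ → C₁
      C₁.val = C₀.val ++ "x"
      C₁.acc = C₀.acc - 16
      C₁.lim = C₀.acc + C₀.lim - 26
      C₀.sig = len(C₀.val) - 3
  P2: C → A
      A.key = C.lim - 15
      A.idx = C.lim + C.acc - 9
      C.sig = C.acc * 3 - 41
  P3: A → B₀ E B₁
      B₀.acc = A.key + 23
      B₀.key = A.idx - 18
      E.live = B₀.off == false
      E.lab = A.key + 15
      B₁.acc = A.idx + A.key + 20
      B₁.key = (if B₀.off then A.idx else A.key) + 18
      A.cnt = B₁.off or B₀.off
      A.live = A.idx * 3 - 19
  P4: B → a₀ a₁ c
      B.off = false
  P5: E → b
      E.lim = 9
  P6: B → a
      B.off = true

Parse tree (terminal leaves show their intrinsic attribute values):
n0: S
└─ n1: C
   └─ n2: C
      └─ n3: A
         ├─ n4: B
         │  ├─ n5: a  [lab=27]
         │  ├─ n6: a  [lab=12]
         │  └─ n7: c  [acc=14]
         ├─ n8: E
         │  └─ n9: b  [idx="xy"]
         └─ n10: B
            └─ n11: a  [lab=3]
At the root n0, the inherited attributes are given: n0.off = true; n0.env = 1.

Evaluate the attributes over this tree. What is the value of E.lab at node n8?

1. n0.off = true  [given at root]
2. n0.env = 1  [given at root]
3. n1.val = "zn"  ["zn"]
4. n1.acc = 27  [S.env + 26]
5. n1.lim = 9  [S.env + 8]
6. n2.val = "znx"  [C₀.val ++ "x"]
7. n2.acc = 11  [C₀.acc - 16]
8. n2.lim = 10  [C₀.acc + C₀.lim - 26]
9. n3.key = -5  [C.lim - 15]
10. n3.idx = 12  [C.lim + C.acc - 9]
11. n4.acc = 18  [A.key + 23]
12. n4.key = -6  [A.idx - 18]
13. n5.lab = 27  [terminal]
14. n6.lab = 12  [terminal]
15. n7.acc = 14  [terminal]
16. n4.off = false  [false]
17. n8.live = true  [B₀.off == false]
18. n8.lab = 10  [A.key + 15]
19. n9.idx = "xy"  [terminal]
20. n8.lim = 9  [9]
21. n10.acc = 27  [A.idx + A.key + 20]
22. n10.key = 13  [(if B₀.off then A.idx else A.key) + 18]
23. n11.lab = 3  [terminal]
24. n10.off = true  [true]
25. n3.cnt = true  [B₁.off or B₀.off]
26. n3.live = 17  [A.idx * 3 - 19]
27. n2.sig = -8  [C.acc * 3 - 41]
28. n1.sig = -1  [len(C₀.val) - 3]
29. n0.depth = 10  [S.env + 9]
30. n0.cnt = false  [C.sig > -1]

10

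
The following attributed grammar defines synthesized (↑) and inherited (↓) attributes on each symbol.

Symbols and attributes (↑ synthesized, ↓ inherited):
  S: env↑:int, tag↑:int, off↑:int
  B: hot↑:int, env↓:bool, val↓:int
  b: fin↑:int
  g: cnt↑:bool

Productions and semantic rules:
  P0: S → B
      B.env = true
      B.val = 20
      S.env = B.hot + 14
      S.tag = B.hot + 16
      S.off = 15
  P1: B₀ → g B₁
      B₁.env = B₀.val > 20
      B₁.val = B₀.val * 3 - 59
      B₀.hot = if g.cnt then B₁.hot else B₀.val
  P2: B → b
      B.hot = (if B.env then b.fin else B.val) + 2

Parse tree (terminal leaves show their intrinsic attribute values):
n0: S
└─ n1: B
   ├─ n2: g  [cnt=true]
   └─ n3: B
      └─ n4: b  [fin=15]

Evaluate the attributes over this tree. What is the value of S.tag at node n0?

19

1. n1.env = true  [true]
2. n1.val = 20  [20]
3. n2.cnt = true  [terminal]
4. n3.env = false  [B₀.val > 20]
5. n3.val = 1  [B₀.val * 3 - 59]
6. n4.fin = 15  [terminal]
7. n3.hot = 3  [(if B.env then b.fin else B.val) + 2]
8. n1.hot = 3  [if g.cnt then B₁.hot else B₀.val]
9. n0.env = 17  [B.hot + 14]
10. n0.tag = 19  [B.hot + 16]
11. n0.off = 15  [15]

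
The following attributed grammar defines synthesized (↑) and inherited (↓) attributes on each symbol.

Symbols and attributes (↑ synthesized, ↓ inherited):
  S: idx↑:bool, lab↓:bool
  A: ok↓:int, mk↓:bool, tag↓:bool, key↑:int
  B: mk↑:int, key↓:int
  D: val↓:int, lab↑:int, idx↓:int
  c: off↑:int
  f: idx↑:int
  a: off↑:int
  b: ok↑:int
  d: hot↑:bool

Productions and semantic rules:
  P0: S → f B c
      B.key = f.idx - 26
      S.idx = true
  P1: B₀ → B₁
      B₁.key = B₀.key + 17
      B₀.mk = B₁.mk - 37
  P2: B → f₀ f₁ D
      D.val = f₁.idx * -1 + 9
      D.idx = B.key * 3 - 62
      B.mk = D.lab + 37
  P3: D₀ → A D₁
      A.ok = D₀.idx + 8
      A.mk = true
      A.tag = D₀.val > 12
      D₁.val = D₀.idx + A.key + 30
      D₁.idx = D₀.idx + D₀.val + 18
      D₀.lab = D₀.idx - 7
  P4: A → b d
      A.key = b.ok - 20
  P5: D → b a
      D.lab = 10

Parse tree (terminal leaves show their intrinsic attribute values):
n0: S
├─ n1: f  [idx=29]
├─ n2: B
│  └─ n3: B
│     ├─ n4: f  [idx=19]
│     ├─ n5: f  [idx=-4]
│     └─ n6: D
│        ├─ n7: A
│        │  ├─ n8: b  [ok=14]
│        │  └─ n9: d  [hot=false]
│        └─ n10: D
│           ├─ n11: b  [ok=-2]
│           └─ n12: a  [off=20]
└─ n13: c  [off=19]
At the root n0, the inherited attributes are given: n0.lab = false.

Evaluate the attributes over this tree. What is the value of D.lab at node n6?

1. n0.lab = false  [given at root]
2. n1.idx = 29  [terminal]
3. n2.key = 3  [f.idx - 26]
4. n3.key = 20  [B₀.key + 17]
5. n4.idx = 19  [terminal]
6. n5.idx = -4  [terminal]
7. n6.val = 13  [f₁.idx * -1 + 9]
8. n6.idx = -2  [B.key * 3 - 62]
9. n7.ok = 6  [D₀.idx + 8]
10. n7.mk = true  [true]
11. n7.tag = true  [D₀.val > 12]
12. n8.ok = 14  [terminal]
13. n9.hot = false  [terminal]
14. n7.key = -6  [b.ok - 20]
15. n10.val = 22  [D₀.idx + A.key + 30]
16. n10.idx = 29  [D₀.idx + D₀.val + 18]
17. n11.ok = -2  [terminal]
18. n12.off = 20  [terminal]
19. n10.lab = 10  [10]
20. n6.lab = -9  [D₀.idx - 7]
21. n3.mk = 28  [D.lab + 37]
22. n2.mk = -9  [B₁.mk - 37]
23. n13.off = 19  [terminal]
24. n0.idx = true  [true]

-9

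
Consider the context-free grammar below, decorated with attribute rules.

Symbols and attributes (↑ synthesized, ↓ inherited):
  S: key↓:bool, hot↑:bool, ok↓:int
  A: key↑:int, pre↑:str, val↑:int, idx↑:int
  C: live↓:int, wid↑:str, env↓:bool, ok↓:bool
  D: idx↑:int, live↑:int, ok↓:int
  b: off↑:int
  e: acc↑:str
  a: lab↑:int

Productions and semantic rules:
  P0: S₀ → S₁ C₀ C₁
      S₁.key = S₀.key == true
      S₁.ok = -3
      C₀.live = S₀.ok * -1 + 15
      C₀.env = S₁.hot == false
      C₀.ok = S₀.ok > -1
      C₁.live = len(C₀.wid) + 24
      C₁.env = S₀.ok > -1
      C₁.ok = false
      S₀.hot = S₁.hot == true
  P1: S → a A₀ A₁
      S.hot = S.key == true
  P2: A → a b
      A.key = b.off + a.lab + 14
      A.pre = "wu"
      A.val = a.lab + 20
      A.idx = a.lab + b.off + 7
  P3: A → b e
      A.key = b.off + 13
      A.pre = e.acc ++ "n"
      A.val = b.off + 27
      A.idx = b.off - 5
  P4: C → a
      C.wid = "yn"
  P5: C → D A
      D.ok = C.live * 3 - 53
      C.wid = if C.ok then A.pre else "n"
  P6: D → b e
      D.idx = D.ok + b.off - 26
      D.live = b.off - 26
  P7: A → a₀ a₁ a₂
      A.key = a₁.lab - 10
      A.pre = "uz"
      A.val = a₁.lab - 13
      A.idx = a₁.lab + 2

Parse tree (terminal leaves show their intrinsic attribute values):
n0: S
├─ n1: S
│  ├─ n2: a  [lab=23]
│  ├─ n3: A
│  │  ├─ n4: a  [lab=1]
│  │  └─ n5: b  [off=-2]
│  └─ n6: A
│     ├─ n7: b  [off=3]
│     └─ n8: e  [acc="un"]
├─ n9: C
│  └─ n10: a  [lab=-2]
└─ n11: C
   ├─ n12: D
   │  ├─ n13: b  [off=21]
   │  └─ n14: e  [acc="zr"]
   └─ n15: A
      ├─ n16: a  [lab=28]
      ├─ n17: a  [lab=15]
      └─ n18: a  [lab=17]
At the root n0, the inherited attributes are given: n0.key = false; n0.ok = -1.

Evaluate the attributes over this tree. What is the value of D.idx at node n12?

1. n0.key = false  [given at root]
2. n0.ok = -1  [given at root]
3. n1.key = false  [S₀.key == true]
4. n1.ok = -3  [-3]
5. n2.lab = 23  [terminal]
6. n4.lab = 1  [terminal]
7. n5.off = -2  [terminal]
8. n3.key = 13  [b.off + a.lab + 14]
9. n3.pre = "wu"  ["wu"]
10. n3.val = 21  [a.lab + 20]
11. n3.idx = 6  [a.lab + b.off + 7]
12. n7.off = 3  [terminal]
13. n8.acc = "un"  [terminal]
14. n6.key = 16  [b.off + 13]
15. n6.pre = "unn"  [e.acc ++ "n"]
16. n6.val = 30  [b.off + 27]
17. n6.idx = -2  [b.off - 5]
18. n1.hot = false  [S.key == true]
19. n9.live = 16  [S₀.ok * -1 + 15]
20. n9.env = true  [S₁.hot == false]
21. n9.ok = false  [S₀.ok > -1]
22. n10.lab = -2  [terminal]
23. n9.wid = "yn"  ["yn"]
24. n11.live = 26  [len(C₀.wid) + 24]
25. n11.env = false  [S₀.ok > -1]
26. n11.ok = false  [false]
27. n12.ok = 25  [C.live * 3 - 53]
28. n13.off = 21  [terminal]
29. n14.acc = "zr"  [terminal]
30. n12.idx = 20  [D.ok + b.off - 26]
31. n12.live = -5  [b.off - 26]
32. n16.lab = 28  [terminal]
33. n17.lab = 15  [terminal]
34. n18.lab = 17  [terminal]
35. n15.key = 5  [a₁.lab - 10]
36. n15.pre = "uz"  ["uz"]
37. n15.val = 2  [a₁.lab - 13]
38. n15.idx = 17  [a₁.lab + 2]
39. n11.wid = "n"  [if C.ok then A.pre else "n"]
40. n0.hot = false  [S₁.hot == true]

20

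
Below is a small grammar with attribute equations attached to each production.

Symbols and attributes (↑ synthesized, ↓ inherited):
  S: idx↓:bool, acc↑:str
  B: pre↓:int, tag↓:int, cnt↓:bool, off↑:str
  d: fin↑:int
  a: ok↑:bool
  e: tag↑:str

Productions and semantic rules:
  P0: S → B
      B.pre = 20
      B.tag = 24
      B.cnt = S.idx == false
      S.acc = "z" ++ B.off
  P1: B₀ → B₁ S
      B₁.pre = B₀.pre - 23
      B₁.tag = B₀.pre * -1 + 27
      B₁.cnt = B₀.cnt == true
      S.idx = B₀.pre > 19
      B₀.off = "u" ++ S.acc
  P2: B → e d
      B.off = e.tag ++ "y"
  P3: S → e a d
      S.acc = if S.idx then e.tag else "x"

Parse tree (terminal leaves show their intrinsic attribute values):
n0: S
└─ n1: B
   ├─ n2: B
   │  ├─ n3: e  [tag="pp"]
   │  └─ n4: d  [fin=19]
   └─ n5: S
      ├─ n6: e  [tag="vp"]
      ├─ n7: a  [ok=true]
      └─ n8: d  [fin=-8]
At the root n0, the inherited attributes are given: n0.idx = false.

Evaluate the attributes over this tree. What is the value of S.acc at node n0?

"zuvp"

1. n0.idx = false  [given at root]
2. n1.pre = 20  [20]
3. n1.tag = 24  [24]
4. n1.cnt = true  [S.idx == false]
5. n2.pre = -3  [B₀.pre - 23]
6. n2.tag = 7  [B₀.pre * -1 + 27]
7. n2.cnt = true  [B₀.cnt == true]
8. n3.tag = "pp"  [terminal]
9. n4.fin = 19  [terminal]
10. n2.off = "ppy"  [e.tag ++ "y"]
11. n5.idx = true  [B₀.pre > 19]
12. n6.tag = "vp"  [terminal]
13. n7.ok = true  [terminal]
14. n8.fin = -8  [terminal]
15. n5.acc = "vp"  [if S.idx then e.tag else "x"]
16. n1.off = "uvp"  ["u" ++ S.acc]
17. n0.acc = "zuvp"  ["z" ++ B.off]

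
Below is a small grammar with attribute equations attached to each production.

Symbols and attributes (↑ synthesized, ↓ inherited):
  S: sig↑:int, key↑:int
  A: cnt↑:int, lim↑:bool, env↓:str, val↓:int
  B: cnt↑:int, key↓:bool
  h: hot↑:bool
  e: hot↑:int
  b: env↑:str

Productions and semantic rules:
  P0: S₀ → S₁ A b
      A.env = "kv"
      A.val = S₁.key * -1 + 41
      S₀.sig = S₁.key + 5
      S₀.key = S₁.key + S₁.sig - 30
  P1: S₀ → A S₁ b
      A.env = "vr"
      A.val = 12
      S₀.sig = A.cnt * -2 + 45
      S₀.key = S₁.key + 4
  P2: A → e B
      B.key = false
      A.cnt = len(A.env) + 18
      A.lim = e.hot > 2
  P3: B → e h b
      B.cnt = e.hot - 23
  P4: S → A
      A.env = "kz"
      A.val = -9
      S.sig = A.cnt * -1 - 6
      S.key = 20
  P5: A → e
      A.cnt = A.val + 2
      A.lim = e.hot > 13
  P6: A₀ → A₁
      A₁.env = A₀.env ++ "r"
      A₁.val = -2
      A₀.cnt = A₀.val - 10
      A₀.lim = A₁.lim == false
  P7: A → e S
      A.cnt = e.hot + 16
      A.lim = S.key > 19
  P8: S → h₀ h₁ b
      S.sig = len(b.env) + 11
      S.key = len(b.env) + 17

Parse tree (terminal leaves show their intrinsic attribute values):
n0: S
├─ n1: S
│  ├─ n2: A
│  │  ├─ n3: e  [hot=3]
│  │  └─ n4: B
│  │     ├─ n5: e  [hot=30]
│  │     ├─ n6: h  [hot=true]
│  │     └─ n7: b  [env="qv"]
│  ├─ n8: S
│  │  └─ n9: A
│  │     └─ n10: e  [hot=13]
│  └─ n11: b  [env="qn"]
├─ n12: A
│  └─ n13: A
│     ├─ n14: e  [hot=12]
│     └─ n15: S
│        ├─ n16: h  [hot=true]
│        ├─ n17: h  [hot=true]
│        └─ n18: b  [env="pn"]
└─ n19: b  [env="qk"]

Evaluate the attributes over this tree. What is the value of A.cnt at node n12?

7

1. n2.env = "vr"  ["vr"]
2. n2.val = 12  [12]
3. n3.hot = 3  [terminal]
4. n4.key = false  [false]
5. n5.hot = 30  [terminal]
6. n6.hot = true  [terminal]
7. n7.env = "qv"  [terminal]
8. n4.cnt = 7  [e.hot - 23]
9. n2.cnt = 20  [len(A.env) + 18]
10. n2.lim = true  [e.hot > 2]
11. n9.env = "kz"  ["kz"]
12. n9.val = -9  [-9]
13. n10.hot = 13  [terminal]
14. n9.cnt = -7  [A.val + 2]
15. n9.lim = false  [e.hot > 13]
16. n8.sig = 1  [A.cnt * -1 - 6]
17. n8.key = 20  [20]
18. n11.env = "qn"  [terminal]
19. n1.sig = 5  [A.cnt * -2 + 45]
20. n1.key = 24  [S₁.key + 4]
21. n12.env = "kv"  ["kv"]
22. n12.val = 17  [S₁.key * -1 + 41]
23. n13.env = "kvr"  [A₀.env ++ "r"]
24. n13.val = -2  [-2]
25. n14.hot = 12  [terminal]
26. n16.hot = true  [terminal]
27. n17.hot = true  [terminal]
28. n18.env = "pn"  [terminal]
29. n15.sig = 13  [len(b.env) + 11]
30. n15.key = 19  [len(b.env) + 17]
31. n13.cnt = 28  [e.hot + 16]
32. n13.lim = false  [S.key > 19]
33. n12.cnt = 7  [A₀.val - 10]
34. n12.lim = true  [A₁.lim == false]
35. n19.env = "qk"  [terminal]
36. n0.sig = 29  [S₁.key + 5]
37. n0.key = -1  [S₁.key + S₁.sig - 30]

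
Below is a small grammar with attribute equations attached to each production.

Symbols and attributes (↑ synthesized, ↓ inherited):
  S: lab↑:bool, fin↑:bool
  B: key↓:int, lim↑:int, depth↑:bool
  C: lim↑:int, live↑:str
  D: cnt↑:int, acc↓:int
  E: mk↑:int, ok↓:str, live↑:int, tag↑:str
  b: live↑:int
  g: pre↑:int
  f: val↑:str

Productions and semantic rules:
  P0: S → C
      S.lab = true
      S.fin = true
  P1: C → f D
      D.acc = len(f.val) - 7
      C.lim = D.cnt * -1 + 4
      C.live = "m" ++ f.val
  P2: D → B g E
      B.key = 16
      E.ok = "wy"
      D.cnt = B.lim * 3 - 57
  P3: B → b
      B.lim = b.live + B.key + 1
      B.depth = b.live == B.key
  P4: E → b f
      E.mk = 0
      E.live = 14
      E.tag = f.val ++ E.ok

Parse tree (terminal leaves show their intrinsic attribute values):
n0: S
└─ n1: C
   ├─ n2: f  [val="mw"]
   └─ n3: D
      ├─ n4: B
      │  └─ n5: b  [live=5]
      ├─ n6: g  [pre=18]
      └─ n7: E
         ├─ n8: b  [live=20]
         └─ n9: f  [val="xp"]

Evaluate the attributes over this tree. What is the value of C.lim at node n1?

1. n2.val = "mw"  [terminal]
2. n3.acc = -5  [len(f.val) - 7]
3. n4.key = 16  [16]
4. n5.live = 5  [terminal]
5. n4.lim = 22  [b.live + B.key + 1]
6. n4.depth = false  [b.live == B.key]
7. n6.pre = 18  [terminal]
8. n7.ok = "wy"  ["wy"]
9. n8.live = 20  [terminal]
10. n9.val = "xp"  [terminal]
11. n7.mk = 0  [0]
12. n7.live = 14  [14]
13. n7.tag = "xpwy"  [f.val ++ E.ok]
14. n3.cnt = 9  [B.lim * 3 - 57]
15. n1.lim = -5  [D.cnt * -1 + 4]
16. n1.live = "mmw"  ["m" ++ f.val]
17. n0.lab = true  [true]
18. n0.fin = true  [true]

-5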